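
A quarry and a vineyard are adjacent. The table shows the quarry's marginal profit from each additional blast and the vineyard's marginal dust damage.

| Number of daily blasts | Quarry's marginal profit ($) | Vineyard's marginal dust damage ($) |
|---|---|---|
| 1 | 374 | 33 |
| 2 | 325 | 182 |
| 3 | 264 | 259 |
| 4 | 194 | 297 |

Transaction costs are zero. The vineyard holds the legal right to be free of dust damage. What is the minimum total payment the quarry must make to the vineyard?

Efficient level: marginal profit ≥ marginal dust damage through level 3, so k* = 3.
With the vineyard holding the right, the quarry must at least compensate total damage at k*: 33 + 182 + 259 = 474.

$474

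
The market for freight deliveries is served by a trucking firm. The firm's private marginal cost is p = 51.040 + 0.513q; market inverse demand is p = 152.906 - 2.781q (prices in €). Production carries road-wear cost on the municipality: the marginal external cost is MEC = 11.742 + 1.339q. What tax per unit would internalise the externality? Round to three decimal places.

tax = €37.789 per unit

Social marginal cost = private MC + MEC = 62.782 + 1.852q.
Set SMC = demand: 62.782 + 1.852q = 152.906 - 2.781q → q* = 19.4526.
The Pigouvian tax equals MEC at q*: 11.742 + 1.339×19.4526 = 37.7890.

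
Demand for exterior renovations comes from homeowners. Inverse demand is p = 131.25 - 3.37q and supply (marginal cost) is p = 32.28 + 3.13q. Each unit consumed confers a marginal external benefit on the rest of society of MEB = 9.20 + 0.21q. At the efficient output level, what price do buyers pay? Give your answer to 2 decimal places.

Social marginal benefit = demand + MEB = 140.45 - 3.16q.
Set SMB = MC: 140.45 - 3.16q = 32.28 + 3.13q → q* = 17.1971.
Consumer price on the demand curve at q*: 131.25 − 3.37×17.1971 = 73.2958.

P = 73.30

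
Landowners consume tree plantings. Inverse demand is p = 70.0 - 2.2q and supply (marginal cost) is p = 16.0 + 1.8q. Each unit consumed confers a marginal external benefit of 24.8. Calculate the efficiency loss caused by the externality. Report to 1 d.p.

DWL = 76.9

Market equilibrium (private): 16.0 + 1.8q = 70.0 - 2.2q → q_m = 13.5000.
Social marginal benefit = demand + MEB = 94.8 - 2.2q.
Set SMB = MC: 94.8 - 2.2q = 16.0 + 1.8q → q* = 19.7000.
The welfare-loss triangle has base |q_m − q*| and height MEB(q_m) (the vertical gap between SMB and MC is zero at q* and MEB at q_m).
DWL = ½ × 6.2000 × 24.8000 = 76.8800.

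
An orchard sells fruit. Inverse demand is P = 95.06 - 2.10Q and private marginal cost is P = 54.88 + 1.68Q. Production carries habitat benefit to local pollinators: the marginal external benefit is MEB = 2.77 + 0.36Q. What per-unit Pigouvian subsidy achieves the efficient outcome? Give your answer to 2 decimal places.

subsidy = 7.29 per unit

Social marginal cost = private MC − MEB = 52.11 + 1.32Q.
Set SMC = demand: 52.11 + 1.32Q = 95.06 - 2.10Q → Q* = 12.5585.
The Pigouvian subsidy equals MEB at Q*: 2.77 + 0.36×12.5585 = 7.2911.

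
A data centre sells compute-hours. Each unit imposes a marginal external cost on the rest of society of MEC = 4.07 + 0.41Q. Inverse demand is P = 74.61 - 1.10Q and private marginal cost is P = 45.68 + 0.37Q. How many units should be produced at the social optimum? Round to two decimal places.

Q* = 13.22

Social marginal cost = private MC + MEC = 49.75 + 0.78Q.
Set SMC = demand: 49.75 + 0.78Q = 74.61 - 1.10Q → Q* = 13.2234.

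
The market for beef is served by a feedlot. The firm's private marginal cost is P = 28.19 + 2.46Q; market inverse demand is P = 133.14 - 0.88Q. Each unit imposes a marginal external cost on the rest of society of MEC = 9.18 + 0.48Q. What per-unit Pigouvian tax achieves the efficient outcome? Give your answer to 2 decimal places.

Social marginal cost = private MC + MEC = 37.37 + 2.94Q.
Set SMC = demand: 37.37 + 2.94Q = 133.14 - 0.88Q → Q* = 25.0707.
The Pigouvian tax equals MEC at Q*: 9.18 + 0.48×25.0707 = 21.2139.

tax = 21.21 per unit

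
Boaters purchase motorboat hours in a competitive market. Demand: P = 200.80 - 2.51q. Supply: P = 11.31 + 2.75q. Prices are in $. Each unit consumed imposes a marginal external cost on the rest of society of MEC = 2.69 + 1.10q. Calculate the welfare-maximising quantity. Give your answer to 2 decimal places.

q* = 29.37

Social marginal benefit = demand − MEC = 198.11 - 3.61q.
Set SMB = MC: 198.11 - 3.61q = 11.31 + 2.75q → q* = 29.3711.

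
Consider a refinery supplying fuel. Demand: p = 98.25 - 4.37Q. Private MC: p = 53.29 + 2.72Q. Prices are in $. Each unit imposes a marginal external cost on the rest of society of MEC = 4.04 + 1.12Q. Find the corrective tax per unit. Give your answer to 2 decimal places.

Social marginal cost = private MC + MEC = 57.33 + 3.84Q.
Set SMC = demand: 57.33 + 3.84Q = 98.25 - 4.37Q → Q* = 4.9842.
The Pigouvian tax equals MEC at Q*: 4.04 + 1.12×4.9842 = 9.6223.

tax = $9.62 per unit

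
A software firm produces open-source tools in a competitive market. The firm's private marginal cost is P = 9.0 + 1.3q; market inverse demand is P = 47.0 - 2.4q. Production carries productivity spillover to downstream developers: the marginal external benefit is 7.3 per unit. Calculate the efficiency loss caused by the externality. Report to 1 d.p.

DWL = 7.2

Market equilibrium (private): 9.0 + 1.3q = 47.0 - 2.4q → q_m = 10.2703.
Social marginal cost = private MC − MEB = 1.7 + 1.3q.
Set SMC = demand: 1.7 + 1.3q = 47.0 - 2.4q → q* = 12.2432.
Between q* and q_m the wedge demand − SMC runs linearly from 0 to MEB(q_m), so the loss is a triangle.
DWL = ½ × 1.9729 × 7.3000 = 7.2011.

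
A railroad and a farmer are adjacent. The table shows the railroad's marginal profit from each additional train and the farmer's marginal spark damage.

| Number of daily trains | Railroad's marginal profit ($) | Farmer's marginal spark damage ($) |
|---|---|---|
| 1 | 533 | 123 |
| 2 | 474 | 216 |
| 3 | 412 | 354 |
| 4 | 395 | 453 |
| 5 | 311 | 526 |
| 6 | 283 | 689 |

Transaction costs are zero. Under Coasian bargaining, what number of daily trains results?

3

Bargaining reaches the level where marginal profit last exceeds marginal spark damage.
That holds through level 3 (412 ≥ 354) but not at 4 (395 < 453).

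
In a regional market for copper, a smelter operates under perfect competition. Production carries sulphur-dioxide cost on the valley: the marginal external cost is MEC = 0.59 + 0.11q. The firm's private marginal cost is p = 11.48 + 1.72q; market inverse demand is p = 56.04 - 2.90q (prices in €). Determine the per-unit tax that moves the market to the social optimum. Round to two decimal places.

tax = €1.61 per unit

Social marginal cost = private MC + MEC = 12.07 + 1.83q.
Set SMC = demand: 12.07 + 1.83q = 56.04 - 2.90q → q* = 9.2960.
The Pigouvian tax equals MEC at q*: 0.59 + 0.11×9.2960 = 1.6126.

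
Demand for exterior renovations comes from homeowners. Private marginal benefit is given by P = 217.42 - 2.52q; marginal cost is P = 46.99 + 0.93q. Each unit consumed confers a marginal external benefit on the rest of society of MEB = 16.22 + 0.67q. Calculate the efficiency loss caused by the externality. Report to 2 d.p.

DWL = 437.46

Market equilibrium (private): 46.99 + 0.93q = 217.42 - 2.52q → q_m = 49.4000.
Social marginal benefit = demand + MEB = 233.64 - 1.85q.
Set SMB = MC: 233.64 - 1.85q = 46.99 + 0.93q → q* = 67.1403.
Height of the DWL triangle at q_m is SMB(q_m) − MC(q_m) = MEB(q_m) = 49.3180.
DWL = ½ × 17.7403 × 49.3180 = 437.4581.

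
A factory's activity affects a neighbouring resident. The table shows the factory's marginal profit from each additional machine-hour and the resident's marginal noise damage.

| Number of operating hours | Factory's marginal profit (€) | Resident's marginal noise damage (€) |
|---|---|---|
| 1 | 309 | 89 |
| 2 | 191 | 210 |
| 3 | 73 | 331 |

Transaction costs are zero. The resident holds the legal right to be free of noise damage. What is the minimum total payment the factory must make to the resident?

€89

Efficient level: marginal profit ≥ marginal noise damage through level 1, so k* = 1.
With the resident holding the right, the factory must at least compensate total damage at k*: 89 = 89.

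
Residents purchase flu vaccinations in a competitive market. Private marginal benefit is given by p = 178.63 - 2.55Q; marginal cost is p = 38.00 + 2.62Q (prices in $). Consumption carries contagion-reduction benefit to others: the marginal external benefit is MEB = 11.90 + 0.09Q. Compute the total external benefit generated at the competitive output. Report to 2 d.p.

Market equilibrium (private): 38.00 + 2.62Q = 178.63 - 2.55Q → Q_m = 27.2012.
Total external benefit = ∫₀^{Q_m} (11.90 + 0.09Q) dQ = 11.90×27.2012 + ½×0.09×27.2012² = 356.9900.

$356.99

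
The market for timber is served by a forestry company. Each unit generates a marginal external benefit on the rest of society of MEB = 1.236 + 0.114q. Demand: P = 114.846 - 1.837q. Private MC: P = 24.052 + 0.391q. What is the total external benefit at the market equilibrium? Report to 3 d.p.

Market equilibrium (private): 24.052 + 0.391q = 114.846 - 1.837q → q_m = 40.7513.
Total external benefit = ∫₀^{q_m} (1.236 + 0.114q) dq = 1.236×40.7513 + ½×0.114×40.7513² = 145.0267.

145.027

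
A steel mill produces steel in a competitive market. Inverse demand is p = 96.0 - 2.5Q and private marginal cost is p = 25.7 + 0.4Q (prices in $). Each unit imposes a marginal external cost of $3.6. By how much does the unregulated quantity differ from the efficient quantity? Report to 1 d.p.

Market equilibrium (private): 25.7 + 0.4Q = 96.0 - 2.5Q → Q_m = 24.2414.
Social marginal cost = private MC + MEC = 29.3 + 0.4Q.
Set SMC = demand: 29.3 + 0.4Q = 96.0 - 2.5Q → Q* = 23.0000.
Gap = |24.2414 − 23.0000| = 1.2414.

1.2 units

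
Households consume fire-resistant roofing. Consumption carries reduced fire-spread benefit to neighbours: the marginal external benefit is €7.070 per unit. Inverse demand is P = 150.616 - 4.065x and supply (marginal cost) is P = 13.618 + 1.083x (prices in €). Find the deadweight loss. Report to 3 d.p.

Market equilibrium (private): 13.618 + 1.083x = 150.616 - 4.065x → x_m = 26.6119.
Social marginal benefit = demand + MEB = 157.686 - 4.065x.
Set SMB = MC: 157.686 - 4.065x = 13.618 + 1.083x → x* = 27.9852.
The loss is the area between SMB and MC from x* to x_m; with linear curves that's a triangle of height MEB(x_m).
DWL = ½ × 1.3733 × 7.0700 = 4.8546.

DWL = €4.855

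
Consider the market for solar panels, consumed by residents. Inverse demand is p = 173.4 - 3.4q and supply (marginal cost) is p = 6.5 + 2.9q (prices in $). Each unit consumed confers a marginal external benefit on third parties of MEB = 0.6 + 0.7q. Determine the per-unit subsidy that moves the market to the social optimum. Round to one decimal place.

subsidy = $21.5 per unit

Social marginal benefit = demand + MEB = 174.0 - 2.7q.
Set SMB = MC: 174.0 - 2.7q = 6.5 + 2.9q → q* = 29.9107.
The Pigouvian subsidy equals MEB at q*: 0.6 + 0.7×29.9107 = 21.5375.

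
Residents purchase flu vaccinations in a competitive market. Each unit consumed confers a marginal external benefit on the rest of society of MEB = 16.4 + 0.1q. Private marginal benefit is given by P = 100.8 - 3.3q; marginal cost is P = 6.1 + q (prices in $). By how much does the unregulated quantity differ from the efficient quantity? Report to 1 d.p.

Market equilibrium (private): 6.1 + q = 100.8 - 3.3q → q_m = 22.0233.
Social marginal benefit = demand + MEB = 117.2 - 3.2q.
Set SMB = MC: 117.2 - 3.2q = 6.1 + q → q* = 26.4524.
Gap = |22.0233 − 26.4524| = 4.4291.

4.4 units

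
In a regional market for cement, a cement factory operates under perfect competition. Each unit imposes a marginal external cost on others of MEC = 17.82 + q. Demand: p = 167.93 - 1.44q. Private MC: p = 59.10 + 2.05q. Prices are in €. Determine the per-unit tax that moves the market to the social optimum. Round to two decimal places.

Social marginal cost = private MC + MEC = 76.92 + 3.05q.
Set SMC = demand: 76.92 + 3.05q = 167.93 - 1.44q → q* = 20.2695.
The Pigouvian tax equals MEC at q*: 17.82 + 1.00×20.2695 = 38.0895.

tax = €38.09 per unit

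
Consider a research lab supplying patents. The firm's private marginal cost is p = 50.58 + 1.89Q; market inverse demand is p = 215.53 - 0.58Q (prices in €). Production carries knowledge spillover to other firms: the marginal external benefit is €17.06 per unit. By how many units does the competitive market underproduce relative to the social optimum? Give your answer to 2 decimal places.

6.91 units

Market equilibrium (private): 50.58 + 1.89Q = 215.53 - 0.58Q → Q_m = 66.7814.
Social marginal cost = private MC − MEB = 33.52 + 1.89Q.
Set SMC = demand: 33.52 + 1.89Q = 215.53 - 0.58Q → Q* = 73.6883.
Gap = |66.7814 − 73.6883| = 6.9069.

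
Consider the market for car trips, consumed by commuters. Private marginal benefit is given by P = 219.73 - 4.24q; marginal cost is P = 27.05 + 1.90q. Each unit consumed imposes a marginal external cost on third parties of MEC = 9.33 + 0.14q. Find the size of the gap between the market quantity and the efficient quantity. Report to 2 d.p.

Market equilibrium (private): 27.05 + 1.90q = 219.73 - 4.24q → q_m = 31.3811.
Social marginal benefit = demand − MEC = 210.40 - 4.38q.
Set SMB = MC: 210.40 - 4.38q = 27.05 + 1.90q → q* = 29.1959.
Gap = |31.3811 − 29.1959| = 2.1852.

2.19 units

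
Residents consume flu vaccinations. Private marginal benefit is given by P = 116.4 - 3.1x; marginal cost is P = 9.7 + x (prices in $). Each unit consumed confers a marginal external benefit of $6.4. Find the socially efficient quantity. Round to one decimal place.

Social marginal benefit = demand + MEB = 122.8 - 3.1x.
Set SMB = MC: 122.8 - 3.1x = 9.7 + x → x* = 27.5854.

x* = 27.6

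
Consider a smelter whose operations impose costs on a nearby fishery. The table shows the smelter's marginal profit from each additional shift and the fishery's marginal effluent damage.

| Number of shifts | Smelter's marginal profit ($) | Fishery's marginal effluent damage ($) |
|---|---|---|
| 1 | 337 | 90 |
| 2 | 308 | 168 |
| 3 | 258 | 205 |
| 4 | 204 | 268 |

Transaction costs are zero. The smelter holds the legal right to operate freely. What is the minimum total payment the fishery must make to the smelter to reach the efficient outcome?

Left alone the smelter would choose level 4 (marginal profit stays positive).
Efficient level: k* = 3 (marginal profit ≥ marginal effluent damage through 3).
The fishery must at least cover the smelter's forgone profit from cutting 4→3: 204 = 204.

$204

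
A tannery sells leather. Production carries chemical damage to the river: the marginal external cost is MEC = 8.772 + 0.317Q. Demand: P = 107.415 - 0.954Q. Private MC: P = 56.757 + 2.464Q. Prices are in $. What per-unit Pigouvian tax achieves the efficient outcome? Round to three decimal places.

Social marginal cost = private MC + MEC = 65.529 + 2.781Q.
Set SMC = demand: 65.529 + 2.781Q = 107.415 - 0.954Q → Q* = 11.2145.
The Pigouvian tax equals MEC at Q*: 8.772 + 0.317×11.2145 = 12.3270.

tax = $12.327 per unit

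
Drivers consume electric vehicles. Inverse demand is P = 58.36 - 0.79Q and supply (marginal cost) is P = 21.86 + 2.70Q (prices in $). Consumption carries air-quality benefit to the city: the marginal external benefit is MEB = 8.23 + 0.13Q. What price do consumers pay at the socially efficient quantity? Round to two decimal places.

P = $47.84

Social marginal benefit = demand + MEB = 66.59 - 0.66Q.
Set SMB = MC: 66.59 - 0.66Q = 21.86 + 2.70Q → Q* = 13.3125.
Consumer price on the demand curve at Q*: 58.36 − 0.79×13.3125 = 47.8431.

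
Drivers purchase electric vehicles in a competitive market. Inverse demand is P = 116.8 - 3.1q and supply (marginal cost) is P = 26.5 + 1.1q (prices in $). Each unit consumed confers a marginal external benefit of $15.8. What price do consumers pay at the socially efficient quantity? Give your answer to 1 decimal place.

P = $38.5

Social marginal benefit = demand + MEB = 132.6 - 3.1q.
Set SMB = MC: 132.6 - 3.1q = 26.5 + 1.1q → q* = 25.2619.
Consumer price on the demand curve at q*: 116.8 − 3.1×25.2619 = 38.4881.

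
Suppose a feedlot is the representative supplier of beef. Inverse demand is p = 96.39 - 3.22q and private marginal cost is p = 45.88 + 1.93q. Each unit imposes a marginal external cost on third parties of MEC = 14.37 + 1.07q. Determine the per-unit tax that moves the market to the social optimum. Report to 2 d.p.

tax = 20.59 per unit

Social marginal cost = private MC + MEC = 60.25 + 3.00q.
Set SMC = demand: 60.25 + 3.00q = 96.39 - 3.22q → q* = 5.8103.
The Pigouvian tax equals MEC at q*: 14.37 + 1.07×5.8103 = 20.5870.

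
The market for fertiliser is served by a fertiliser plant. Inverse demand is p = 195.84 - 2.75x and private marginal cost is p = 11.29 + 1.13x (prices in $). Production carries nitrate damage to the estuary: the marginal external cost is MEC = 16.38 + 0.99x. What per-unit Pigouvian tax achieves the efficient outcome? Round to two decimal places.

tax = $50.57 per unit

Social marginal cost = private MC + MEC = 27.67 + 2.12x.
Set SMC = demand: 27.67 + 2.12x = 195.84 - 2.75x → x* = 34.5318.
The Pigouvian tax equals MEC at x*: 16.38 + 0.99×34.5318 = 50.5665.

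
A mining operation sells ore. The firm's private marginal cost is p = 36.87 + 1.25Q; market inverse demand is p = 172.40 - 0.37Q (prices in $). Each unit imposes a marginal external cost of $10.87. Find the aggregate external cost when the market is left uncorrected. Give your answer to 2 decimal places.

Market equilibrium (private): 36.87 + 1.25Q = 172.40 - 0.37Q → Q_m = 83.6605.
Total external cost = MEC × Q_m = 10.87 × 83.6605 = 909.3896.

$909.39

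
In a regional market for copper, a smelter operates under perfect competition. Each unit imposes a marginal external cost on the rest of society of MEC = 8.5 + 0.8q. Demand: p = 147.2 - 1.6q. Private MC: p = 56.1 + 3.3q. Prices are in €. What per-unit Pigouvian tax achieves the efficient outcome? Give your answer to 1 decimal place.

tax = €20.1 per unit

Social marginal cost = private MC + MEC = 64.6 + 4.1q.
Set SMC = demand: 64.6 + 4.1q = 147.2 - 1.6q → q* = 14.4912.
The Pigouvian tax equals MEC at q*: 8.5 + 0.8×14.4912 = 20.0930.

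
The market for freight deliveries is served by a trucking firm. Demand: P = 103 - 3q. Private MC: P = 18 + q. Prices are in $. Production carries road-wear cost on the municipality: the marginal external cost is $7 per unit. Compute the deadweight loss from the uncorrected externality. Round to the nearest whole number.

DWL = $6

Market equilibrium (private): 18 + q = 103 - 3q → q_m = 21.2500.
Social marginal cost = private MC + MEC = 25 + q.
Set SMC = demand: 25 + q = 103 - 3q → q* = 19.5000.
The loss is the area between SMC and demand from q* to q_m; with linear curves that's a triangle of height MEC(q_m).
DWL = ½ × 1.7500 × 7.0000 = 6.1250.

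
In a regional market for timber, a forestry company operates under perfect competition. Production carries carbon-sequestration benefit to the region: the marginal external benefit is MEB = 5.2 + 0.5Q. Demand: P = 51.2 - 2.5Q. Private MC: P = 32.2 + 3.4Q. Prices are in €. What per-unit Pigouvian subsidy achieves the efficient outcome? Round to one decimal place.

subsidy = €7.4 per unit

Social marginal cost = private MC − MEB = 27.0 + 2.9Q.
Set SMC = demand: 27.0 + 2.9Q = 51.2 - 2.5Q → Q* = 4.4815.
The Pigouvian subsidy equals MEB at Q*: 5.2 + 0.5×4.4815 = 7.4408.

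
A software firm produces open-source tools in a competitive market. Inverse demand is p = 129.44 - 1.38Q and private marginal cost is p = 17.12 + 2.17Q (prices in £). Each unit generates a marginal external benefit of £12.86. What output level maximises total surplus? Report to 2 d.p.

Q* = 35.26

Social marginal cost = private MC − MEB = 4.26 + 2.17Q.
Set SMC = demand: 4.26 + 2.17Q = 129.44 - 1.38Q → Q* = 35.2620.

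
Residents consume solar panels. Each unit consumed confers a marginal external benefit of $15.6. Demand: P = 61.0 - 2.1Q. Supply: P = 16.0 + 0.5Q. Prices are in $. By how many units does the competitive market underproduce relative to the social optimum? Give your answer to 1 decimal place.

6.0 units

Market equilibrium (private): 16.0 + 0.5Q = 61.0 - 2.1Q → Q_m = 17.3077.
Social marginal benefit = demand + MEB = 76.6 - 2.1Q.
Set SMB = MC: 76.6 - 2.1Q = 16.0 + 0.5Q → Q* = 23.3077.
Gap = |17.3077 − 23.3077| = 6.0000.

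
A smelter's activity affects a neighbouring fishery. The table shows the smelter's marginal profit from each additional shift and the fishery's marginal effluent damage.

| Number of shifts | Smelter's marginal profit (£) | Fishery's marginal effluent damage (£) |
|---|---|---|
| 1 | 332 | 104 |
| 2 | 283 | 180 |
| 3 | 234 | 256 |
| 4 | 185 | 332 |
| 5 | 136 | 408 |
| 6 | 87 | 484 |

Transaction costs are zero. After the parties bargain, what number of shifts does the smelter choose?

Bargaining reaches the level where marginal profit last exceeds marginal effluent damage.
That holds through level 2 (283 ≥ 180) but not at 3 (234 < 256).

2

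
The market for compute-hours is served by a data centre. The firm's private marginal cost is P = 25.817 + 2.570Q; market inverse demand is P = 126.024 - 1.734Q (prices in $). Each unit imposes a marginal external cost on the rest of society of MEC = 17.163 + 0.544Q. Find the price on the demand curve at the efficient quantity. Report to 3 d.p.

P = $96.321

Social marginal cost = private MC + MEC = 42.980 + 3.114Q.
Set SMC = demand: 42.980 + 3.114Q = 126.024 - 1.734Q → Q* = 17.1295.
Consumer price on the demand curve at Q*: 126.024 − 1.734×17.1295 = 96.3214.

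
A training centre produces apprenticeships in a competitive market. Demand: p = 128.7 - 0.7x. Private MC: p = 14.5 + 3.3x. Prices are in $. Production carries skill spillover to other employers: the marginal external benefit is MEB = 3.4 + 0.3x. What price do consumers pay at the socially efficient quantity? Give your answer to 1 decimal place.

Social marginal cost = private MC − MEB = 11.1 + 3.0x.
Set SMC = demand: 11.1 + 3.0x = 128.7 - 0.7x → x* = 31.7838.
Consumer price on the demand curve at x*: 128.7 − 0.7×31.7838 = 106.4513.

P = $106.5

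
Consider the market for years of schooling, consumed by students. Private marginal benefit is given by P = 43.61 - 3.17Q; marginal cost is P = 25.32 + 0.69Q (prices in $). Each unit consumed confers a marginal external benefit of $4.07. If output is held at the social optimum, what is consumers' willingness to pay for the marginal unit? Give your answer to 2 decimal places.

P = $25.25

Social marginal benefit = demand + MEB = 47.68 - 3.17Q.
Set SMB = MC: 47.68 - 3.17Q = 25.32 + 0.69Q → Q* = 5.7927.
Consumer price on the demand curve at Q*: 43.61 − 3.17×5.7927 = 25.2471.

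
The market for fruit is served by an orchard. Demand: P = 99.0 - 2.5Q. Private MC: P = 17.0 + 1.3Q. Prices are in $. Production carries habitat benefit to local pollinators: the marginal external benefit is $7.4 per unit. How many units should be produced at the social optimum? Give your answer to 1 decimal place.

Social marginal cost = private MC − MEB = 9.6 + 1.3Q.
Set SMC = demand: 9.6 + 1.3Q = 99.0 - 2.5Q → Q* = 23.5263.

Q* = 23.5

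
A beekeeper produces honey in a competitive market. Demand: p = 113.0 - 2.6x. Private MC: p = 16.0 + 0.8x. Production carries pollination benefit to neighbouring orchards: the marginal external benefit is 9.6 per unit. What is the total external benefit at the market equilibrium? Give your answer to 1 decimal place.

273.9

Market equilibrium (private): 16.0 + 0.8x = 113.0 - 2.6x → x_m = 28.5294.
Total external benefit = MEB × x_m = 9.6 × 28.5294 = 273.8822.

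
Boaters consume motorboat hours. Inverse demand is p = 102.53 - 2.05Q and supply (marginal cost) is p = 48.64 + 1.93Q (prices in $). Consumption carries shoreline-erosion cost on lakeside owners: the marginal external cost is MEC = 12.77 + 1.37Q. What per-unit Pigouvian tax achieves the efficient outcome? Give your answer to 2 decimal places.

Social marginal benefit = demand − MEC = 89.76 - 3.42Q.
Set SMB = MC: 89.76 - 3.42Q = 48.64 + 1.93Q → Q* = 7.6860.
The Pigouvian tax equals MEC at Q*: 12.77 + 1.37×7.6860 = 23.2998.

tax = $23.30 per unit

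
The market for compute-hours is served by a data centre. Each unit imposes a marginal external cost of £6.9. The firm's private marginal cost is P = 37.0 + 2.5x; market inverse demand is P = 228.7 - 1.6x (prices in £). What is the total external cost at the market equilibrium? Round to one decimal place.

Market equilibrium (private): 37.0 + 2.5x = 228.7 - 1.6x → x_m = 46.7561.
Total external cost = MEC × x_m = 6.9 × 46.7561 = 322.6171.

£322.6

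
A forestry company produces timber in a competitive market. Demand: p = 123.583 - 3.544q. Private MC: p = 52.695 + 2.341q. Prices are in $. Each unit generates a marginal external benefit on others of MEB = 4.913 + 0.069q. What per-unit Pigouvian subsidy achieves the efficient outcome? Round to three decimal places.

subsidy = $5.812 per unit

Social marginal cost = private MC − MEB = 47.782 + 2.272q.
Set SMC = demand: 47.782 + 2.272q = 123.583 - 3.544q → q* = 13.0332.
The Pigouvian subsidy equals MEB at q*: 4.913 + 0.069×13.0332 = 5.8123.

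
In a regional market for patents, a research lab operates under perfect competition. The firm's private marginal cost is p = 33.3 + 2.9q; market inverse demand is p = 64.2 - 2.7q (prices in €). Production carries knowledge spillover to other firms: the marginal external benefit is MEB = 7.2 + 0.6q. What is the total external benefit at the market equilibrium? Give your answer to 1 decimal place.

€48.9

Market equilibrium (private): 33.3 + 2.9q = 64.2 - 2.7q → q_m = 5.5179.
Total external benefit = ∫₀^{q_m} (7.2 + 0.6q) dq = 7.2×5.5179 + ½×0.6×5.5179² = 48.8630.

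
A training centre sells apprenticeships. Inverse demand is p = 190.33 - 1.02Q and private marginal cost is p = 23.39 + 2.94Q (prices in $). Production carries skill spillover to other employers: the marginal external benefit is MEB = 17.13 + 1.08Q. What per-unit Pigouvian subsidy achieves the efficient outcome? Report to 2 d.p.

subsidy = $86.16 per unit

Social marginal cost = private MC − MEB = 6.26 + 1.86Q.
Set SMC = demand: 6.26 + 1.86Q = 190.33 - 1.02Q → Q* = 63.9132.
The Pigouvian subsidy equals MEB at Q*: 17.13 + 1.08×63.9132 = 86.1563.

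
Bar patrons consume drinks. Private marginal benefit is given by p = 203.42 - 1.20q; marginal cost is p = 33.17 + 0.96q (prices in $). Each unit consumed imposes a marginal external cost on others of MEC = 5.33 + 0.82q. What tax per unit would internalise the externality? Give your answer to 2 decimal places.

Social marginal benefit = demand − MEC = 198.09 - 2.02q.
Set SMB = MC: 198.09 - 2.02q = 33.17 + 0.96q → q* = 55.3423.
The Pigouvian tax equals MEC at q*: 5.33 + 0.82×55.3423 = 50.7107.

tax = $50.71 per unit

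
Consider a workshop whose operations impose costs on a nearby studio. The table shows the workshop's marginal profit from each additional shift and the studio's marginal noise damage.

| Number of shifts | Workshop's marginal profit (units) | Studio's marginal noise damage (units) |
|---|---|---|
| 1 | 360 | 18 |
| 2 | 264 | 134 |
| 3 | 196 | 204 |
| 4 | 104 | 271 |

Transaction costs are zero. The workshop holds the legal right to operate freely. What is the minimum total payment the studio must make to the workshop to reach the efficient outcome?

300

Left alone the workshop would choose level 4 (marginal profit stays positive).
Efficient level: k* = 2 (marginal profit ≥ marginal noise damage through 2).
The studio must at least cover the workshop's forgone profit from cutting 4→2: 196 + 104 = 300.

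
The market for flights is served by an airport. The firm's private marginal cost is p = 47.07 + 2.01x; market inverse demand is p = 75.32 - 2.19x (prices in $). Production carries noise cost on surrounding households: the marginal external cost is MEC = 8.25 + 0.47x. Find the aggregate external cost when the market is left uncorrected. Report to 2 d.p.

Market equilibrium (private): 47.07 + 2.01x = 75.32 - 2.19x → x_m = 6.7262.
Total external cost = ∫₀^{x_m} (8.25 + 0.47x) dx = 8.25×6.7262 + ½×0.47×6.7262² = 66.1230.

$66.12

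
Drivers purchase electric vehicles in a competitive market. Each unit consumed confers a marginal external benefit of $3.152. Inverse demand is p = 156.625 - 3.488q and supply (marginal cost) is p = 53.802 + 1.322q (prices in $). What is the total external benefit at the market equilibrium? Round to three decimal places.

$67.380

Market equilibrium (private): 53.802 + 1.322q = 156.625 - 3.488q → q_m = 21.3769.
Total external benefit = MEB × q_m = 3.152 × 21.3769 = 67.3800.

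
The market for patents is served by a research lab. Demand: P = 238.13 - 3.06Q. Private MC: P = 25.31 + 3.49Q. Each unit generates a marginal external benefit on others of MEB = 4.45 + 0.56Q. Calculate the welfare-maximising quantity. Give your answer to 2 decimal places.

Q* = 36.27

Social marginal cost = private MC − MEB = 20.86 + 2.93Q.
Set SMC = demand: 20.86 + 2.93Q = 238.13 - 3.06Q → Q* = 36.2721.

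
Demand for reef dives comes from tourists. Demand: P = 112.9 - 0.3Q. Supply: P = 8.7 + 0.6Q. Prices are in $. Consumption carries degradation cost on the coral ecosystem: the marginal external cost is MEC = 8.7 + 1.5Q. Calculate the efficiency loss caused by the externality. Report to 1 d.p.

DWL = $6928.7

Market equilibrium (private): 8.7 + 0.6Q = 112.9 - 0.3Q → Q_m = 115.7778.
Social marginal benefit = demand − MEC = 104.2 - 1.8Q.
Set SMB = MC: 104.2 - 1.8Q = 8.7 + 0.6Q → Q* = 39.7917.
The welfare-loss triangle has base |Q_m − Q*| and height MEC(Q_m) (the vertical gap between SMB and MC is zero at Q* and MEC at Q_m).
DWL = ½ × 75.9861 × 182.3667 = 6928.6672.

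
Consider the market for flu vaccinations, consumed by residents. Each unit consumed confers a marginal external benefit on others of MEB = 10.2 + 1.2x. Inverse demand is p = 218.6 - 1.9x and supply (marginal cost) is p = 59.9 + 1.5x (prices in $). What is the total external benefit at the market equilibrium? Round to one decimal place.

$1783.3

Market equilibrium (private): 59.9 + 1.5x = 218.6 - 1.9x → x_m = 46.6765.
Total external benefit = ∫₀^{x_m} (10.2 + 1.2x) dx = 10.2×46.6765 + ½×1.2×46.6765² = 1783.3177.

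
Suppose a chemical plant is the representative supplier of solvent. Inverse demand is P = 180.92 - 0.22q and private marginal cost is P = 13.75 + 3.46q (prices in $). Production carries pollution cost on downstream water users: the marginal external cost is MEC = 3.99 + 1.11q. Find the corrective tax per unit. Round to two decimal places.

Social marginal cost = private MC + MEC = 17.74 + 4.57q.
Set SMC = demand: 17.74 + 4.57q = 180.92 - 0.22q → q* = 34.0668.
The Pigouvian tax equals MEC at q*: 3.99 + 1.11×34.0668 = 41.8041.

tax = $41.80 per unit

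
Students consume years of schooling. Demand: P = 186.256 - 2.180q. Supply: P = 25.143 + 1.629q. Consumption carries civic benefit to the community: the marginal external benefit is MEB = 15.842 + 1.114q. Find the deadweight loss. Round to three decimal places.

DWL = 735.474

Market equilibrium (private): 25.143 + 1.629q = 186.256 - 2.180q → q_m = 42.2980.
Social marginal benefit = demand + MEB = 202.098 - 1.066q.
Set SMB = MC: 202.098 - 1.066q = 25.143 + 1.629q → q* = 65.6605.
The welfare-loss triangle has base |q_m − q*| and height MEB(q_m) (the vertical gap between SMB and MC is zero at q* and MEB at q_m).
DWL = ½ × 23.3625 × 62.9619 = 735.4737.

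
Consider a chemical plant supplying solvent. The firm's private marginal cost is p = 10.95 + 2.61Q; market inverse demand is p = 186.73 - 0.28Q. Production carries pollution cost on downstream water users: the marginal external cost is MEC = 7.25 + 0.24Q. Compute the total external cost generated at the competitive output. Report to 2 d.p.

884.91

Market equilibrium (private): 10.95 + 2.61Q = 186.73 - 0.28Q → Q_m = 60.8235.
Total external cost = ∫₀^{Q_m} (7.25 + 0.24Q) dQ = 7.25×60.8235 + ½×0.24×60.8235² = 884.9102.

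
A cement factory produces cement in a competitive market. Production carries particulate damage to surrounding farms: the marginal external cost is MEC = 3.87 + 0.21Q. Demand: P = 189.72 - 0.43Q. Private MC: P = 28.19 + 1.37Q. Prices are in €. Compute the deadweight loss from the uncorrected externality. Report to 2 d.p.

DWL = €128.35

Market equilibrium (private): 28.19 + 1.37Q = 189.72 - 0.43Q → Q_m = 89.7389.
Social marginal cost = private MC + MEC = 32.06 + 1.58Q.
Set SMC = demand: 32.06 + 1.58Q = 189.72 - 0.43Q → Q* = 78.4378.
Between Q* and Q_m the wedge SMC − demand runs linearly from 0 to MEC(Q_m), so the loss is a triangle.
DWL = ½ × 11.3011 × 22.7152 = 128.3534.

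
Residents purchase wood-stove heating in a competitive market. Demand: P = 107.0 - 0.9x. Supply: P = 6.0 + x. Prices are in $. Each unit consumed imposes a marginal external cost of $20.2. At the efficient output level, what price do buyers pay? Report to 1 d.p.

P = $68.7

Social marginal benefit = demand − MEC = 86.8 - 0.9x.
Set SMB = MC: 86.8 - 0.9x = 6.0 + x → x* = 42.5263.
Consumer price on the demand curve at x*: 107.0 − 0.9×42.5263 = 68.7263.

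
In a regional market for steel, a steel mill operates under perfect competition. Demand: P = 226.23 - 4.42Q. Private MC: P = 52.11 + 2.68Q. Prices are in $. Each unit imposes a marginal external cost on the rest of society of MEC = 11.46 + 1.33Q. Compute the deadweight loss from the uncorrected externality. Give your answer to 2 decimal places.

Market equilibrium (private): 52.11 + 2.68Q = 226.23 - 4.42Q → Q_m = 24.5239.
Social marginal cost = private MC + MEC = 63.57 + 4.01Q.
Set SMC = demand: 63.57 + 4.01Q = 226.23 - 4.42Q → Q* = 19.2954.
Height of the DWL triangle at Q_m is SMC(Q_m) − demand(Q_m) = MEC(Q_m) = 44.0768.
DWL = ½ × 5.2285 × 44.0768 = 115.2278.

DWL = $115.23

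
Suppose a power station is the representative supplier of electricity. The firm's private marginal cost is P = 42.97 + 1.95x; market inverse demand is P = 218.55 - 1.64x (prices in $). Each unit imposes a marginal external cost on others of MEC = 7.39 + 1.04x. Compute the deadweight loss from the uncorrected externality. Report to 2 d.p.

Market equilibrium (private): 42.97 + 1.95x = 218.55 - 1.64x → x_m = 48.9081.
Social marginal cost = private MC + MEC = 50.36 + 2.99x.
Set SMC = demand: 50.36 + 2.99x = 218.55 - 1.64x → x* = 36.3261.
The loss is the area between SMC and demand from x* to x_m; with linear curves that's a triangle of height MEC(x_m).
DWL = ½ × 12.5820 × 58.2544 = 366.4784.

DWL = $366.48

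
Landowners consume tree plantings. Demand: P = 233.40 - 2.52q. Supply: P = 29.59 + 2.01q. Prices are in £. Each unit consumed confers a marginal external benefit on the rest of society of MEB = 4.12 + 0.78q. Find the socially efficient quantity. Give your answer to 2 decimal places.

Social marginal benefit = demand + MEB = 237.52 - 1.74q.
Set SMB = MC: 237.52 - 1.74q = 29.59 + 2.01q → q* = 55.4480.

q* = 55.45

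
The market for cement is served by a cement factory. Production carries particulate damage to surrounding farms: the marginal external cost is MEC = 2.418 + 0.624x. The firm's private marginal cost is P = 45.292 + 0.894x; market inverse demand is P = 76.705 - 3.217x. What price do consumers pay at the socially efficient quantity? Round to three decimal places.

Social marginal cost = private MC + MEC = 47.710 + 1.518x.
Set SMC = demand: 47.710 + 1.518x = 76.705 - 3.217x → x* = 6.1235.
Consumer price on the demand curve at x*: 76.705 − 3.217×6.1235 = 57.0057.

P = 57.006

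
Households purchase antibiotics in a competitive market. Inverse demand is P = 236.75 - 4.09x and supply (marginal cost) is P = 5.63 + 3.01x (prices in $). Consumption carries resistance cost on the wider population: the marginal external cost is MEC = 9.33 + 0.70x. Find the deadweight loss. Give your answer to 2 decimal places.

Market equilibrium (private): 5.63 + 3.01x = 236.75 - 4.09x → x_m = 32.5521.
Social marginal benefit = demand − MEC = 227.42 - 4.79x.
Set SMB = MC: 227.42 - 4.79x = 5.63 + 3.01x → x* = 28.4346.
Between x* and x_m the wedge MC − SMB runs linearly from 0 to MEC(x_m), so the loss is a triangle.
DWL = ½ × 4.1175 × 32.1165 = 66.1198.

DWL = $66.12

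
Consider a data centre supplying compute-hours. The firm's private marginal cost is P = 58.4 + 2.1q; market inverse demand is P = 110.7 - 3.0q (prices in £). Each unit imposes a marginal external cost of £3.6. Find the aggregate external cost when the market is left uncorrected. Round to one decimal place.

Market equilibrium (private): 58.4 + 2.1q = 110.7 - 3.0q → q_m = 10.2549.
Total external cost = MEC × q_m = 3.6 × 10.2549 = 36.9176.

£36.9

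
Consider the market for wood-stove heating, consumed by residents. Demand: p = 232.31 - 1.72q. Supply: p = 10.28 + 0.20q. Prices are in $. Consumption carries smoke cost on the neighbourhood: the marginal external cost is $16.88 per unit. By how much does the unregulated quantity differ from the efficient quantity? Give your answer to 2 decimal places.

8.79 units

Market equilibrium (private): 10.28 + 0.20q = 232.31 - 1.72q → q_m = 115.6406.
Social marginal benefit = demand − MEC = 215.43 - 1.72q.
Set SMB = MC: 215.43 - 1.72q = 10.28 + 0.20q → q* = 106.8490.
Gap = |115.6406 − 106.8490| = 8.7916.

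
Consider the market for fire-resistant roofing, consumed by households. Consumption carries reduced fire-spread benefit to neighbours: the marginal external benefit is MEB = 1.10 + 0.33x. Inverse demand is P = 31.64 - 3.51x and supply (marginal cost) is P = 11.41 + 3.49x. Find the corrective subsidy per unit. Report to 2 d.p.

Social marginal benefit = demand + MEB = 32.74 - 3.18x.
Set SMB = MC: 32.74 - 3.18x = 11.41 + 3.49x → x* = 3.1979.
The Pigouvian subsidy equals MEB at x*: 1.10 + 0.33×3.1979 = 2.1553.

subsidy = 2.16 per unit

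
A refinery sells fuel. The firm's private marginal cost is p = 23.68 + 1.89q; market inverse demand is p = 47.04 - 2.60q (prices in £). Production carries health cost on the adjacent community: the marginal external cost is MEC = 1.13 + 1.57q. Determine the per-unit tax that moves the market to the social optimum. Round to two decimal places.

Social marginal cost = private MC + MEC = 24.81 + 3.46q.
Set SMC = demand: 24.81 + 3.46q = 47.04 - 2.60q → q* = 3.6683.
The Pigouvian tax equals MEC at q*: 1.13 + 1.57×3.6683 = 6.8892.

tax = £6.89 per unit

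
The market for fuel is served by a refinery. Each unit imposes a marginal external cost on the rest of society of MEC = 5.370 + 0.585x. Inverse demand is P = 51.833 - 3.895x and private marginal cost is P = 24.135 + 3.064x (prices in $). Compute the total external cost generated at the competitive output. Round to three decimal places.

$26.007

Market equilibrium (private): 24.135 + 3.064x = 51.833 - 3.895x → x_m = 3.9802.
Total external cost = ∫₀^{x_m} (5.370 + 0.585x) dx = 5.370×3.9802 + ½×0.585×3.9802² = 26.0075.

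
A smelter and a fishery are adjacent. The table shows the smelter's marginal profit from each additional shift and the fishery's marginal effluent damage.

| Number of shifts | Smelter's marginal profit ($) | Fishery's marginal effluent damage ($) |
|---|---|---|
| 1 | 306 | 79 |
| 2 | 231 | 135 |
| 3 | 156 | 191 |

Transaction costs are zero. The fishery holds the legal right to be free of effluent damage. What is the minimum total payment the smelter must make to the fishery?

$214

Efficient level: marginal profit ≥ marginal effluent damage through level 2, so k* = 2.
With the fishery holding the right, the smelter must at least compensate total damage at k*: 79 + 135 = 214.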